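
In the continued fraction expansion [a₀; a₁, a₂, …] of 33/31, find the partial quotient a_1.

Apply division with remainder until the remainder is 0:
33 ÷ 31 → quotient 1, remainder 2
31 ÷ 2 → quotient 15, remainder 1

15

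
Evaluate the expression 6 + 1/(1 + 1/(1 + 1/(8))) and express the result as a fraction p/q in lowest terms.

a_0 = 6: 6/1
a_1 = 1: 7/1
a_2 = 1: 13/2
a_3 = 8: 111/17

111/17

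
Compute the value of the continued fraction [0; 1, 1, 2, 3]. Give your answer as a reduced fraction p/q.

10/17

Build up convergents one term at a time:
a_0 = 0: 0/1
a_1 = 1: 1/1
a_2 = 1: 1/2
a_3 = 2: 3/5
a_4 = 3: 10/17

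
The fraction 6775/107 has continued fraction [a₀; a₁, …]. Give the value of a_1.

⌊6775/107⌋ = 63, remainder 34
⌊107/34⌋ = 3, remainder 5

3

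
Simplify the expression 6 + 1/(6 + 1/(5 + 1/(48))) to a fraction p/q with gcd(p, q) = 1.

9205/1494

a_0 = 6: 6/1
a_1 = 6: 37/6
a_2 = 5: 191/31
a_3 = 48: 9205/1494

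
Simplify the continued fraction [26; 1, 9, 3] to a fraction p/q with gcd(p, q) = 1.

834/31

Start with 3.
9 + 1/(3/1) = 9 + 1/3 = 28/3
1 + 1/(28/3) = 1 + 3/28 = 31/28
26 + 1/(31/28) = 26 + 28/31 = 834/31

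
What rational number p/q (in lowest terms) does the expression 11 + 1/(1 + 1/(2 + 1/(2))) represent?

a_0 = 11: 11/1
a_1 = 1: 12/1
a_2 = 2: 35/3
a_3 = 2: 82/7

82/7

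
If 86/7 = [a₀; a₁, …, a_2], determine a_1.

Run the Euclidean algorithm, recording each quotient:
⌊86/7⌋ = 12, remainder 2
⌊7/2⌋ = 3, remainder 1

3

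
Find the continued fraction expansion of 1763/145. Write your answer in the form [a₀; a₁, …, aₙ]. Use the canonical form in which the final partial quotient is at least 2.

[12; 6, 3, 3, 2]

⌊1763/145⌋ = 12, remainder 23
⌊145/23⌋ = 6, remainder 7
⌊23/7⌋ = 3, remainder 2
⌊7/2⌋ = 3, remainder 1
⌊2/1⌋ = 2, remainder 0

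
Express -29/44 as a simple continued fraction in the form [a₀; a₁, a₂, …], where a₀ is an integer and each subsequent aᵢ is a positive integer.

-29 ÷ 44 → quotient -1, remainder 15
44 ÷ 15 → quotient 2, remainder 14
15 ÷ 14 → quotient 1, remainder 1
14 ÷ 1 → quotient 14, remainder 0

[-1; 2, 1, 14]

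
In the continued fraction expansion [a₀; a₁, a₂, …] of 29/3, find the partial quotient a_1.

29 = 9·3 + 2, so a_0 = 9
3 = 1·2 + 1, so a_1 = 1

1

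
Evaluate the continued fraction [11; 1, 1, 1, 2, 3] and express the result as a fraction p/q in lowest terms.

314/27

Compute successive convergents:
a_0 = 11: 11/1
a_1 = 1: 12/1
a_2 = 1: 23/2
a_3 = 1: 35/3
a_4 = 2: 93/8
a_5 = 3: 314/27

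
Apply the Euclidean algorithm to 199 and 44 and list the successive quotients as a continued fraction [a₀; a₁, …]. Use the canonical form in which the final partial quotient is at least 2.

199 = 4·44 + 23, so a_0 = 4
44 = 1·23 + 21, so a_1 = 1
23 = 1·21 + 2, so a_2 = 1
21 = 10·2 + 1, so a_3 = 10
2 = 2·1 + 0, so a_4 = 2

[4; 1, 1, 10, 2]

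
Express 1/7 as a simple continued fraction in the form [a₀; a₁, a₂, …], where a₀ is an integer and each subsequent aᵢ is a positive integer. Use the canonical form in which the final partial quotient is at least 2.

1 ÷ 7 → quotient 0, remainder 1
7 ÷ 1 → quotient 7, remainder 0

[0; 7]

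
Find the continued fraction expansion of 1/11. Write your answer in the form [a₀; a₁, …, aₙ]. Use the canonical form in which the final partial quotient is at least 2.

[0; 11]

1 ÷ 11 → quotient 0, remainder 1
11 ÷ 1 → quotient 11, remainder 0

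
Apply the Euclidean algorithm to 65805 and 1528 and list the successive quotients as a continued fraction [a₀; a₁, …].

Repeatedly divide and take the remainder:
⌊65805/1528⌋ = 43, remainder 101
⌊1528/101⌋ = 15, remainder 13
⌊101/13⌋ = 7, remainder 10
⌊13/10⌋ = 1, remainder 3
⌊10/3⌋ = 3, remainder 1
⌊3/1⌋ = 3, remainder 0

[43; 15, 7, 1, 3, 3]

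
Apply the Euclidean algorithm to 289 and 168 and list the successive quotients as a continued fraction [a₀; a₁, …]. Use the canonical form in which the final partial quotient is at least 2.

[1; 1, 2, 1, 1, 2, 1, 6]

289 ÷ 168 → quotient 1, remainder 121
168 ÷ 121 → quotient 1, remainder 47
121 ÷ 47 → quotient 2, remainder 27
47 ÷ 27 → quotient 1, remainder 20
27 ÷ 20 → quotient 1, remainder 7
20 ÷ 7 → quotient 2, remainder 6
7 ÷ 6 → quotient 1, remainder 1
6 ÷ 1 → quotient 6, remainder 0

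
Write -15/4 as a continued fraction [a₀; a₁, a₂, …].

-15 ÷ 4 → quotient -4, remainder 1
4 ÷ 1 → quotient 4, remainder 0

[-4; 4]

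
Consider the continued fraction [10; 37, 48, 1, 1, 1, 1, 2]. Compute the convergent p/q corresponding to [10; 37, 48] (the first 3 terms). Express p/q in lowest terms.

a_0 = 10: 10/1
a_1 = 37: 371/37
a_2 = 48: 17818/1777

17818/1777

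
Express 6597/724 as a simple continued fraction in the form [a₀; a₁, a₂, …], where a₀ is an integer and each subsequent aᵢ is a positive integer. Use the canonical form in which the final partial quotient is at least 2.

[9; 8, 1, 15, 5]

Run the Euclidean algorithm, recording each quotient:
6597 = 9·724 + 81, so a_0 = 9
724 = 8·81 + 76, so a_1 = 8
81 = 1·76 + 5, so a_2 = 1
76 = 15·5 + 1, so a_3 = 15
5 = 5·1 + 0, so a_4 = 5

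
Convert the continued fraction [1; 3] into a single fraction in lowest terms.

Start with 3.
1 + 1/(3/1) = 1 + 1/3 = 4/3

4/3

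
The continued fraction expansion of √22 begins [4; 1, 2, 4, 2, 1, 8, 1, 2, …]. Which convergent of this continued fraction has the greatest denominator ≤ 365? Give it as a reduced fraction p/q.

1712/365

List convergents until the denominator exceeds the bound:
a_0 = 4: 4/1  (≤ bound)
a_1 = 1: 5/1  (≤ bound)
a_2 = 2: 14/3  (≤ bound)
a_3 = 4: 61/13  (≤ bound)
a_4 = 2: 136/29  (≤ bound)
a_5 = 1: 197/42  (≤ bound)
a_6 = 8: 1712/365  (≤ bound)
a_7 = 1: 1909/407  (> 365, stop)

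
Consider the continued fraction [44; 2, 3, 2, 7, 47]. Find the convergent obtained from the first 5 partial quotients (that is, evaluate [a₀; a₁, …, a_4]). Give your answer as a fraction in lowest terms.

5288/119

a_0 = 44: 44/1
a_1 = 2: 89/2
a_2 = 3: 311/7
a_3 = 2: 711/16
a_4 = 7: 5288/119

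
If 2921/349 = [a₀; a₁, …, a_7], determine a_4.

2

2921 ÷ 349 → quotient 8, remainder 129
349 ÷ 129 → quotient 2, remainder 91
129 ÷ 91 → quotient 1, remainder 38
91 ÷ 38 → quotient 2, remainder 15
38 ÷ 15 → quotient 2, remainder 8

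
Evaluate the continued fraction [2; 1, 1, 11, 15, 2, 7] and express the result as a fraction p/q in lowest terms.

13531/5366

Work from the innermost term outward:
Start with 7.
2 + 1/(7/1) = 2 + 1/7 = 15/7
15 + 1/(15/7) = 15 + 7/15 = 232/15
11 + 1/(232/15) = 11 + 15/232 = 2567/232
1 + 1/(2567/232) = 1 + 232/2567 = 2799/2567
1 + 1/(2799/2567) = 1 + 2567/2799 = 5366/2799
2 + 1/(5366/2799) = 2 + 2799/5366 = 13531/5366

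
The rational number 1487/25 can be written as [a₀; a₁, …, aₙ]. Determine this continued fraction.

[59; 2, 12]

Apply division with remainder until the remainder is 0:
1487 = 59·25 + 12, so a_0 = 59
25 = 2·12 + 1, so a_1 = 2
12 = 12·1 + 0, so a_2 = 12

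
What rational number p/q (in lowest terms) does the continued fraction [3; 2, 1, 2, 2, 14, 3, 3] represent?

a_0 = 3: 3/1
a_1 = 2: 7/2
a_2 = 1: 10/3
a_3 = 2: 27/8
a_4 = 2: 64/19
a_5 = 14: 923/274
a_6 = 3: 2833/841
a_7 = 3: 9422/2797

9422/2797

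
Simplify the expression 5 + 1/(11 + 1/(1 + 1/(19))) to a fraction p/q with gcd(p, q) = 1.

a_0 = 5: 5/1
a_1 = 11: 56/11
a_2 = 1: 61/12
a_3 = 19: 1215/239

1215/239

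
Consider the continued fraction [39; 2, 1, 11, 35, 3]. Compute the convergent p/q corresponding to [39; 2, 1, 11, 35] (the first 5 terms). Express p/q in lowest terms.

48313/1228

a_0 = 39: 39/1
a_1 = 2: 79/2
a_2 = 1: 118/3
a_3 = 11: 1377/35
a_4 = 35: 48313/1228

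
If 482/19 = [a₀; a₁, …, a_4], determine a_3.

Apply division with remainder until the remainder is 0:
482 ÷ 19 → quotient 25, remainder 7
19 ÷ 7 → quotient 2, remainder 5
7 ÷ 5 → quotient 1, remainder 2
5 ÷ 2 → quotient 2, remainder 1

2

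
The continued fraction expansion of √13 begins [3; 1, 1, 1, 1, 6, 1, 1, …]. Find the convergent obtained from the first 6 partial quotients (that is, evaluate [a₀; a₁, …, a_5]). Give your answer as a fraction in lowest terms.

119/33

Compute successive convergents:
a_0 = 3: 3/1
a_1 = 1: 4/1
a_2 = 1: 7/2
a_3 = 1: 11/3
a_4 = 1: 18/5
a_5 = 6: 119/33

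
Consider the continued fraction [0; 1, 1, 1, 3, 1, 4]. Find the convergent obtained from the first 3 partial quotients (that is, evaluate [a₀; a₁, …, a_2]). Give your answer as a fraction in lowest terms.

a_0 = 0: 0/1
a_1 = 1: 1/1
a_2 = 1: 1/2

1/2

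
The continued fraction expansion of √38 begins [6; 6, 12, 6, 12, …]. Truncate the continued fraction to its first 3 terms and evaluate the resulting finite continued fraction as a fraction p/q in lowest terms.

450/73

a_0 = 6: 6/1
a_1 = 6: 37/6
a_2 = 12: 450/73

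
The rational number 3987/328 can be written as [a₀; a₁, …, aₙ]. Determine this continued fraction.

Run the Euclidean algorithm, recording each quotient:
3987 ÷ 328 → quotient 12, remainder 51
328 ÷ 51 → quotient 6, remainder 22
51 ÷ 22 → quotient 2, remainder 7
22 ÷ 7 → quotient 3, remainder 1
7 ÷ 1 → quotient 7, remainder 0

[12; 6, 2, 3, 7]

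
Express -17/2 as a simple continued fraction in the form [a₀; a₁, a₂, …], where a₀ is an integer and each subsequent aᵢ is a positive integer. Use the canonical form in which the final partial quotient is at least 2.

⌊-17/2⌋ = -9, remainder 1
⌊2/1⌋ = 2, remainder 0

[-9; 2]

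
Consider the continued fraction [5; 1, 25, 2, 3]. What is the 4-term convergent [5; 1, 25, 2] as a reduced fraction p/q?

316/53

a_0 = 5: 5/1
a_1 = 1: 6/1
a_2 = 25: 155/26
a_3 = 2: 316/53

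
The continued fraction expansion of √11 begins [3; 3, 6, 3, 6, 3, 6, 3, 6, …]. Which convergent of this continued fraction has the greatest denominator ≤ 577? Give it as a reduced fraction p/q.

1257/379

List convergents until the denominator exceeds the bound:
a_0 = 3: 3/1  (≤ bound)
a_1 = 3: 10/3  (≤ bound)
a_2 = 6: 63/19  (≤ bound)
a_3 = 3: 199/60  (≤ bound)
a_4 = 6: 1257/379  (≤ bound)
a_5 = 3: 3970/1197  (> 577, stop)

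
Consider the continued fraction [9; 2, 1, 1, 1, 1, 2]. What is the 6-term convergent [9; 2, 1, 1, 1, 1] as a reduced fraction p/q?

122/13

Starting at the tail and folding back:
Start with 1.
1 + 1/(1/1) = 1 + 1/1 = 2/1
1 + 1/(2/1) = 1 + 1/2 = 3/2
1 + 1/(3/2) = 1 + 2/3 = 5/3
2 + 1/(5/3) = 2 + 3/5 = 13/5
9 + 1/(13/5) = 9 + 5/13 = 122/13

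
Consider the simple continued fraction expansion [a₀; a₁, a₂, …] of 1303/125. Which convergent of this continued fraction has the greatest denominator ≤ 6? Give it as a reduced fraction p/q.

List convergents until the denominator exceeds the bound:
a_0 = 10: 10/1  (≤ bound)
a_1 = 2: 21/2  (≤ bound)
a_2 = 2: 52/5  (≤ bound)
a_3 = 1: 73/7  (> 6, stop)

52/5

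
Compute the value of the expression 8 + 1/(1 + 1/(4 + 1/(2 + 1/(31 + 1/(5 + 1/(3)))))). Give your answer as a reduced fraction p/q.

49107/5569

Start with 3.
5 + 1/(3/1) = 5 + 1/3 = 16/3
31 + 1/(16/3) = 31 + 3/16 = 499/16
2 + 1/(499/16) = 2 + 16/499 = 1014/499
4 + 1/(1014/499) = 4 + 499/1014 = 4555/1014
1 + 1/(4555/1014) = 1 + 1014/4555 = 5569/4555
8 + 1/(5569/4555) = 8 + 4555/5569 = 49107/5569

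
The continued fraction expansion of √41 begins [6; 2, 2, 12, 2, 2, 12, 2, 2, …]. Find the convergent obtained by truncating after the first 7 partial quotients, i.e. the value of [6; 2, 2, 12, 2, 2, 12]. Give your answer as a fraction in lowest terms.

Compute successive convergents:
a_0 = 6: 6/1
a_1 = 2: 13/2
a_2 = 2: 32/5
a_3 = 12: 397/62
a_4 = 2: 826/129
a_5 = 2: 2049/320
a_6 = 12: 25414/3969

25414/3969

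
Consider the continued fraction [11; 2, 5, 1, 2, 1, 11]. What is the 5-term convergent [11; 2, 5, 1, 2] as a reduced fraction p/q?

424/37

Start with 2.
1 + 1/(2/1) = 1 + 1/2 = 3/2
5 + 1/(3/2) = 5 + 2/3 = 17/3
2 + 1/(17/3) = 2 + 3/17 = 37/17
11 + 1/(37/17) = 11 + 17/37 = 424/37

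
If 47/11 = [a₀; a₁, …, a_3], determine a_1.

3

47 ÷ 11 → quotient 4, remainder 3
11 ÷ 3 → quotient 3, remainder 2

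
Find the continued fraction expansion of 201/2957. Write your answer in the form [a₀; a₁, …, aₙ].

⌊201/2957⌋ = 0, remainder 201
⌊2957/201⌋ = 14, remainder 143
⌊201/143⌋ = 1, remainder 58
⌊143/58⌋ = 2, remainder 27
⌊58/27⌋ = 2, remainder 4
⌊27/4⌋ = 6, remainder 3
⌊4/3⌋ = 1, remainder 1
⌊3/1⌋ = 3, remainder 0

[0; 14, 1, 2, 2, 6, 1, 3]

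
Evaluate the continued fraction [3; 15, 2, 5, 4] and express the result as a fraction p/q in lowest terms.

2179/711

Work from the innermost term outward:
Start with 4.
5 + 1/(4/1) = 5 + 1/4 = 21/4
2 + 1/(21/4) = 2 + 4/21 = 46/21
15 + 1/(46/21) = 15 + 21/46 = 711/46
3 + 1/(711/46) = 3 + 46/711 = 2179/711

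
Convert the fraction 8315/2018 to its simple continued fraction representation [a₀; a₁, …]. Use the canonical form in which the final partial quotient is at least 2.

Repeatedly divide and take the remainder:
⌊8315/2018⌋ = 4, remainder 243
⌊2018/243⌋ = 8, remainder 74
⌊243/74⌋ = 3, remainder 21
⌊74/21⌋ = 3, remainder 11
⌊21/11⌋ = 1, remainder 10
⌊11/10⌋ = 1, remainder 1
⌊10/1⌋ = 10, remainder 0

[4; 8, 3, 3, 1, 1, 10]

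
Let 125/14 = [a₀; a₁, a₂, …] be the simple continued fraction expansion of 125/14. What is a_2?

⌊125/14⌋ = 8, remainder 13
⌊14/13⌋ = 1, remainder 1
⌊13/1⌋ = 13, remainder 0

13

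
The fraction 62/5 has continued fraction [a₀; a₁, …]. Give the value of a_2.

2

⌊62/5⌋ = 12, remainder 2
⌊5/2⌋ = 2, remainder 1
⌊2/1⌋ = 2, remainder 0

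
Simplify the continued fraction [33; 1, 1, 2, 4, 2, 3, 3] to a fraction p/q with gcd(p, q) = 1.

Work from the innermost term outward:
Start with 3.
3 + 1/(3/1) = 3 + 1/3 = 10/3
2 + 1/(10/3) = 2 + 3/10 = 23/10
4 + 1/(23/10) = 4 + 10/23 = 102/23
2 + 1/(102/23) = 2 + 23/102 = 227/102
1 + 1/(227/102) = 1 + 102/227 = 329/227
1 + 1/(329/227) = 1 + 227/329 = 556/329
33 + 1/(556/329) = 33 + 329/556 = 18677/556

18677/556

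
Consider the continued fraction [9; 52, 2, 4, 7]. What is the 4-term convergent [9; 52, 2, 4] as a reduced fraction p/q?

a_0 = 9: 9/1
a_1 = 52: 469/52
a_2 = 2: 947/105
a_3 = 4: 4257/472

4257/472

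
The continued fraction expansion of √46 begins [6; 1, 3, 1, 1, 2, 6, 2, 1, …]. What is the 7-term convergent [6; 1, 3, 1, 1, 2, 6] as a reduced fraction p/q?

Build up convergents one term at a time:
a_0 = 6: 6/1
a_1 = 1: 7/1
a_2 = 3: 27/4
a_3 = 1: 34/5
a_4 = 1: 61/9
a_5 = 2: 156/23
a_6 = 6: 997/147

997/147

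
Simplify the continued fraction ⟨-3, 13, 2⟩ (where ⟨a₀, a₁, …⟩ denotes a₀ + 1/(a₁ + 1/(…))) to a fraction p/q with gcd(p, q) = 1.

-79/27

Start with 2.
13 + 1/(2/1) = 13 + 1/2 = 27/2
-3 + 1/(27/2) = -3 + 2/27 = -79/27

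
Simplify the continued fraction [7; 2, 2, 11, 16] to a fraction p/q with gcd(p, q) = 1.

Start with 16.
11 + 1/(16/1) = 11 + 1/16 = 177/16
2 + 1/(177/16) = 2 + 16/177 = 370/177
2 + 1/(370/177) = 2 + 177/370 = 917/370
7 + 1/(917/370) = 7 + 370/917 = 6789/917

6789/917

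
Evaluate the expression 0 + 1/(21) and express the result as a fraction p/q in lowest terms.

Start with 21.
0 + 1/(21/1) = 0 + 1/21 = 1/21

1/21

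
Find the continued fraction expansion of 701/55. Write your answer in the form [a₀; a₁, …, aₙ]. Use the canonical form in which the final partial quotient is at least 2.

701 ÷ 55 → quotient 12, remainder 41
55 ÷ 41 → quotient 1, remainder 14
41 ÷ 14 → quotient 2, remainder 13
14 ÷ 13 → quotient 1, remainder 1
13 ÷ 1 → quotient 13, remainder 0

[12; 1, 2, 1, 13]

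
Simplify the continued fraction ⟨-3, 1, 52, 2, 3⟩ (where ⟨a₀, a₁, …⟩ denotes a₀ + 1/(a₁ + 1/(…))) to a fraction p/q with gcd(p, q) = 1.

Start with 3.
2 + 1/(3/1) = 2 + 1/3 = 7/3
52 + 1/(7/3) = 52 + 3/7 = 367/7
1 + 1/(367/7) = 1 + 7/367 = 374/367
-3 + 1/(374/367) = -3 + 367/374 = -755/374

-755/374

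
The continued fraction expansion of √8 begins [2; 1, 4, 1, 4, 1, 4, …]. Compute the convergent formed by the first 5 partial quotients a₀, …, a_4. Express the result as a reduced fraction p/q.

82/29

a_0 = 2: 2/1
a_1 = 1: 3/1
a_2 = 4: 14/5
a_3 = 1: 17/6
a_4 = 4: 82/29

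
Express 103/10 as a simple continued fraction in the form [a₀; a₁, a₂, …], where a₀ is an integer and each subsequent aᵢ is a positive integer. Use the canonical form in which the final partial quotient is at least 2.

⌊103/10⌋ = 10, remainder 3
⌊10/3⌋ = 3, remainder 1
⌊3/1⌋ = 3, remainder 0

[10; 3, 3]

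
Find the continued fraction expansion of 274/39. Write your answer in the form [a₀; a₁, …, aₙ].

274 ÷ 39 → quotient 7, remainder 1
39 ÷ 1 → quotient 39, remainder 0

[7; 39]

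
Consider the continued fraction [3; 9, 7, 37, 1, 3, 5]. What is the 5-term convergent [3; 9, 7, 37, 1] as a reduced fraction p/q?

Start with 1.
37 + 1/(1/1) = 37 + 1/1 = 38/1
7 + 1/(38/1) = 7 + 1/38 = 267/38
9 + 1/(267/38) = 9 + 38/267 = 2441/267
3 + 1/(2441/267) = 3 + 267/2441 = 7590/2441

7590/2441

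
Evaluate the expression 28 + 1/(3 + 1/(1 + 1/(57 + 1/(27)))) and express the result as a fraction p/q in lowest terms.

176315/6241

Starting at the tail and folding back:
Start with 27.
57 + 1/(27/1) = 57 + 1/27 = 1540/27
1 + 1/(1540/27) = 1 + 27/1540 = 1567/1540
3 + 1/(1567/1540) = 3 + 1540/1567 = 6241/1567
28 + 1/(6241/1567) = 28 + 1567/6241 = 176315/6241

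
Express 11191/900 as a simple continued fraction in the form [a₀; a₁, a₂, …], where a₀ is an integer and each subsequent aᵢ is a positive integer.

Apply division with remainder until the remainder is 0:
11191 ÷ 900 → quotient 12, remainder 391
900 ÷ 391 → quotient 2, remainder 118
391 ÷ 118 → quotient 3, remainder 37
118 ÷ 37 → quotient 3, remainder 7
37 ÷ 7 → quotient 5, remainder 2
7 ÷ 2 → quotient 3, remainder 1
2 ÷ 1 → quotient 2, remainder 0

[12; 2, 3, 3, 5, 3, 2]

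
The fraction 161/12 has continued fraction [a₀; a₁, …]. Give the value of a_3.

161 ÷ 12 → quotient 13, remainder 5
12 ÷ 5 → quotient 2, remainder 2
5 ÷ 2 → quotient 2, remainder 1
2 ÷ 1 → quotient 2, remainder 0

2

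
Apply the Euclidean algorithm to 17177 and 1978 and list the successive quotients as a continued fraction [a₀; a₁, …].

[8; 1, 2, 6, 14, 1, 2, 2]

⌊17177/1978⌋ = 8, remainder 1353
⌊1978/1353⌋ = 1, remainder 625
⌊1353/625⌋ = 2, remainder 103
⌊625/103⌋ = 6, remainder 7
⌊103/7⌋ = 14, remainder 5
⌊7/5⌋ = 1, remainder 2
⌊5/2⌋ = 2, remainder 1
⌊2/1⌋ = 2, remainder 0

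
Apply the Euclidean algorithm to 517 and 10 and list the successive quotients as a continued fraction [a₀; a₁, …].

[51; 1, 2, 3]

⌊517/10⌋ = 51, remainder 7
⌊10/7⌋ = 1, remainder 3
⌊7/3⌋ = 2, remainder 1
⌊3/1⌋ = 3, remainder 0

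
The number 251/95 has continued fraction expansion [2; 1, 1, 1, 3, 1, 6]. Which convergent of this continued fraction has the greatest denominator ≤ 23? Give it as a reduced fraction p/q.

37/14

a_0 = 2: 2/1  (≤ bound)
a_1 = 1: 3/1  (≤ bound)
a_2 = 1: 5/2  (≤ bound)
a_3 = 1: 8/3  (≤ bound)
a_4 = 3: 29/11  (≤ bound)
a_5 = 1: 37/14  (≤ bound)
a_6 = 6: 251/95  (> 23, stop)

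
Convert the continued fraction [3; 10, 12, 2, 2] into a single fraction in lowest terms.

Start with 2.
2 + 1/(2/1) = 2 + 1/2 = 5/2
12 + 1/(5/2) = 12 + 2/5 = 62/5
10 + 1/(62/5) = 10 + 5/62 = 625/62
3 + 1/(625/62) = 3 + 62/625 = 1937/625

1937/625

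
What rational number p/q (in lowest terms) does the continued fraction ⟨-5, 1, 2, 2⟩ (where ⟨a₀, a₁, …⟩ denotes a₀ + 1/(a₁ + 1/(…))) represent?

Start with 2.
2 + 1/(2/1) = 2 + 1/2 = 5/2
1 + 1/(5/2) = 1 + 2/5 = 7/5
-5 + 1/(7/5) = -5 + 5/7 = -30/7

-30/7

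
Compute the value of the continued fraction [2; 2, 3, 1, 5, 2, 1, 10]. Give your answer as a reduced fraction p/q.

Collapse the nested fraction from the inside out:
Start with 10.
1 + 1/(10/1) = 1 + 1/10 = 11/10
2 + 1/(11/10) = 2 + 10/11 = 32/11
5 + 1/(32/11) = 5 + 11/32 = 171/32
1 + 1/(171/32) = 1 + 32/171 = 203/171
3 + 1/(203/171) = 3 + 171/203 = 780/203
2 + 1/(780/203) = 2 + 203/780 = 1763/780
2 + 1/(1763/780) = 2 + 780/1763 = 4306/1763

4306/1763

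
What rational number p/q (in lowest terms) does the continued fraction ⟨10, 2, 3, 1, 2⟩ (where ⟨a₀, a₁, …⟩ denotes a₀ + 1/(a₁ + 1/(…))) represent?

a_0 = 10: 10/1
a_1 = 2: 21/2
a_2 = 3: 73/7
a_3 = 1: 94/9
a_4 = 2: 261/25

261/25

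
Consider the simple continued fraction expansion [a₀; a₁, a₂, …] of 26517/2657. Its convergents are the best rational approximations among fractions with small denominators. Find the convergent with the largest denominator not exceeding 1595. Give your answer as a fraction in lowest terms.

List convergents until the denominator exceeds the bound:
a_0 = 9: 9/1  (≤ bound)
a_1 = 1: 10/1  (≤ bound)
a_2 = 49: 499/50  (≤ bound)
a_3 = 7: 3503/351  (≤ bound)
a_4 = 1: 4002/401  (≤ bound)
a_5 = 1: 7505/752  (≤ bound)
a_6 = 3: 26517/2657  (> 1595, stop)

7505/752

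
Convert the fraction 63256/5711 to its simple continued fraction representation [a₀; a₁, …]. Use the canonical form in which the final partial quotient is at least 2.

[11; 13, 7, 1, 3, 3, 4]

Apply division with remainder until the remainder is 0:
63256 ÷ 5711 → quotient 11, remainder 435
5711 ÷ 435 → quotient 13, remainder 56
435 ÷ 56 → quotient 7, remainder 43
56 ÷ 43 → quotient 1, remainder 13
43 ÷ 13 → quotient 3, remainder 4
13 ÷ 4 → quotient 3, remainder 1
4 ÷ 1 → quotient 4, remainder 0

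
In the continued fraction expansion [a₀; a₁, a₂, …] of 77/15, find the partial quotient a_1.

7

Repeatedly divide and take the remainder:
⌊77/15⌋ = 5, remainder 2
⌊15/2⌋ = 7, remainder 1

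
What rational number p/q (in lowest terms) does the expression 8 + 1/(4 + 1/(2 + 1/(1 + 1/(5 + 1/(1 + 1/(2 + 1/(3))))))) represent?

Use the convergent recurrence hₖ = aₖ·hₖ₋₁ + hₖ₋₂ (and likewise for the denominators kₖ):
a_0 = 8: 8/1
a_1 = 4: 33/4
a_2 = 2: 74/9
a_3 = 1: 107/13
a_4 = 5: 609/74
a_5 = 1: 716/87
a_6 = 2: 2041/248
a_7 = 3: 6839/831

6839/831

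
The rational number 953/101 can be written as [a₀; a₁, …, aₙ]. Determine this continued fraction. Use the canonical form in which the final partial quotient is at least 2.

⌊953/101⌋ = 9, remainder 44
⌊101/44⌋ = 2, remainder 13
⌊44/13⌋ = 3, remainder 5
⌊13/5⌋ = 2, remainder 3
⌊5/3⌋ = 1, remainder 2
⌊3/2⌋ = 1, remainder 1
⌊2/1⌋ = 2, remainder 0

[9; 2, 3, 2, 1, 1, 2]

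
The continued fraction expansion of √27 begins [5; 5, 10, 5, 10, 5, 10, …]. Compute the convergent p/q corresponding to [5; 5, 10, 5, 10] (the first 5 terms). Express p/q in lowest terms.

a_0 = 5: 5/1
a_1 = 5: 26/5
a_2 = 10: 265/51
a_3 = 5: 1351/260
a_4 = 10: 13775/2651

13775/2651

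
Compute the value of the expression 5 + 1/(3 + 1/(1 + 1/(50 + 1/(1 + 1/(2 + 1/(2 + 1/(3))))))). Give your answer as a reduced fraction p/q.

Collapse the nested fraction from the inside out:
Start with 3.
2 + 1/(3/1) = 2 + 1/3 = 7/3
2 + 1/(7/3) = 2 + 3/7 = 17/7
1 + 1/(17/7) = 1 + 7/17 = 24/17
50 + 1/(24/17) = 50 + 17/24 = 1217/24
1 + 1/(1217/24) = 1 + 24/1217 = 1241/1217
3 + 1/(1241/1217) = 3 + 1217/1241 = 4940/1241
5 + 1/(4940/1241) = 5 + 1241/4940 = 25941/4940

25941/4940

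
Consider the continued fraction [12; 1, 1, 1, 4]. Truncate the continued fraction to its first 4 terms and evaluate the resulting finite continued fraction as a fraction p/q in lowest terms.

Work from the innermost term outward:
Start with 1.
1 + 1/(1/1) = 1 + 1/1 = 2/1
1 + 1/(2/1) = 1 + 1/2 = 3/2
12 + 1/(3/2) = 12 + 2/3 = 38/3

38/3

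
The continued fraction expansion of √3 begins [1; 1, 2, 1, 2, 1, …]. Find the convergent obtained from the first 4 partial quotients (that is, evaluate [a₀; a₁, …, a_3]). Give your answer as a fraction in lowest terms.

Start with 1.
2 + 1/(1/1) = 2 + 1/1 = 3/1
1 + 1/(3/1) = 1 + 1/3 = 4/3
1 + 1/(4/3) = 1 + 3/4 = 7/4

7/4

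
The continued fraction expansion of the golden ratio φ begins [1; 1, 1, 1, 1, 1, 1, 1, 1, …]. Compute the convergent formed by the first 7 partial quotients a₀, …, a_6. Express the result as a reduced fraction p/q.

a_0 = 1: 1/1
a_1 = 1: 2/1
a_2 = 1: 3/2
a_3 = 1: 5/3
a_4 = 1: 8/5
a_5 = 1: 13/8
a_6 = 1: 21/13

21/13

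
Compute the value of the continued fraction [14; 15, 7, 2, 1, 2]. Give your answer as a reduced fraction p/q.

12561/893

Start with 2.
1 + 1/(2/1) = 1 + 1/2 = 3/2
2 + 1/(3/2) = 2 + 2/3 = 8/3
7 + 1/(8/3) = 7 + 3/8 = 59/8
15 + 1/(59/8) = 15 + 8/59 = 893/59
14 + 1/(893/59) = 14 + 59/893 = 12561/893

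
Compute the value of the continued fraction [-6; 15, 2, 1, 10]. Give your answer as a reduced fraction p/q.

Start with 10.
1 + 1/(10/1) = 1 + 1/10 = 11/10
2 + 1/(11/10) = 2 + 10/11 = 32/11
15 + 1/(32/11) = 15 + 11/32 = 491/32
-6 + 1/(491/32) = -6 + 32/491 = -2914/491

-2914/491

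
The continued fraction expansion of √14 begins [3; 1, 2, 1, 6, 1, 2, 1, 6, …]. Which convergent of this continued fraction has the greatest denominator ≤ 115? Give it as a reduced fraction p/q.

333/89

List convergents until the denominator exceeds the bound:
a_0 = 3: 3/1  (≤ bound)
a_1 = 1: 4/1  (≤ bound)
a_2 = 2: 11/3  (≤ bound)
a_3 = 1: 15/4  (≤ bound)
a_4 = 6: 101/27  (≤ bound)
a_5 = 1: 116/31  (≤ bound)
a_6 = 2: 333/89  (≤ bound)
a_7 = 1: 449/120  (> 115, stop)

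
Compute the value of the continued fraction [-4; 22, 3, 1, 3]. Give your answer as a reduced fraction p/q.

Collapse the nested fraction from the inside out:
Start with 3.
1 + 1/(3/1) = 1 + 1/3 = 4/3
3 + 1/(4/3) = 3 + 3/4 = 15/4
22 + 1/(15/4) = 22 + 4/15 = 334/15
-4 + 1/(334/15) = -4 + 15/334 = -1321/334

-1321/334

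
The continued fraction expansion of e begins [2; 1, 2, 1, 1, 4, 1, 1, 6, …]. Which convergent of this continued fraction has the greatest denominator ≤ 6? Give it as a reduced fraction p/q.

a_0 = 2: 2/1  (≤ bound)
a_1 = 1: 3/1  (≤ bound)
a_2 = 2: 8/3  (≤ bound)
a_3 = 1: 11/4  (≤ bound)
a_4 = 1: 19/7  (> 6, stop)

11/4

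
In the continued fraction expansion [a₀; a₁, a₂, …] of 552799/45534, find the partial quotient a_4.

7

Repeatedly divide and take the remainder:
552799 = 12·45534 + 6391, so a_0 = 12
45534 = 7·6391 + 797, so a_1 = 7
6391 = 8·797 + 15, so a_2 = 8
797 = 53·15 + 2, so a_3 = 53
15 = 7·2 + 1, so a_4 = 7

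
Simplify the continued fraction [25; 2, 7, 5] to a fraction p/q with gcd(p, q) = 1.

1961/77

Starting at the tail and folding back:
Start with 5.
7 + 1/(5/1) = 7 + 1/5 = 36/5
2 + 1/(36/5) = 2 + 5/36 = 77/36
25 + 1/(77/36) = 25 + 36/77 = 1961/77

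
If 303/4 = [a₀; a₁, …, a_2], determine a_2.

3

303 = 75·4 + 3, so a_0 = 75
4 = 1·3 + 1, so a_1 = 1
3 = 3·1 + 0, so a_2 = 3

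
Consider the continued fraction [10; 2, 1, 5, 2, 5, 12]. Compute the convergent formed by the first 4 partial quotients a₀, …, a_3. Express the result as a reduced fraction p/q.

a_0 = 10: 10/1
a_1 = 2: 21/2
a_2 = 1: 31/3
a_3 = 5: 176/17

176/17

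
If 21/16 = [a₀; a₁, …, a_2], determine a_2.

21 ÷ 16 → quotient 1, remainder 5
16 ÷ 5 → quotient 3, remainder 1
5 ÷ 1 → quotient 5, remainder 0

5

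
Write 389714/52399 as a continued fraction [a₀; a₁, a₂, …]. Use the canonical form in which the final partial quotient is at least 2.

Apply division with remainder until the remainder is 0:
⌊389714/52399⌋ = 7, remainder 22921
⌊52399/22921⌋ = 2, remainder 6557
⌊22921/6557⌋ = 3, remainder 3250
⌊6557/3250⌋ = 2, remainder 57
⌊3250/57⌋ = 57, remainder 1
⌊57/1⌋ = 57, remainder 0

[7; 2, 3, 2, 57, 57]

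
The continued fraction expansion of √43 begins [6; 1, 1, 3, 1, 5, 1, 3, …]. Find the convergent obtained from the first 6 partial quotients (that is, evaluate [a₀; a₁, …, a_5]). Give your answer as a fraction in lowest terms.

341/52

Collapse the nested fraction from the inside out:
Start with 5.
1 + 1/(5/1) = 1 + 1/5 = 6/5
3 + 1/(6/5) = 3 + 5/6 = 23/6
1 + 1/(23/6) = 1 + 6/23 = 29/23
1 + 1/(29/23) = 1 + 23/29 = 52/29
6 + 1/(52/29) = 6 + 29/52 = 341/52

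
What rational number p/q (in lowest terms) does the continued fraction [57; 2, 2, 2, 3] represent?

2354/41

a_0 = 57: 57/1
a_1 = 2: 115/2
a_2 = 2: 287/5
a_3 = 2: 689/12
a_4 = 3: 2354/41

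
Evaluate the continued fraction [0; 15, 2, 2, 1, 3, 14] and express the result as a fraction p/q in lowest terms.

371/5722

Start with 14.
3 + 1/(14/1) = 3 + 1/14 = 43/14
1 + 1/(43/14) = 1 + 14/43 = 57/43
2 + 1/(57/43) = 2 + 43/57 = 157/57
2 + 1/(157/57) = 2 + 57/157 = 371/157
15 + 1/(371/157) = 15 + 157/371 = 5722/371
0 + 1/(5722/371) = 0 + 371/5722 = 371/5722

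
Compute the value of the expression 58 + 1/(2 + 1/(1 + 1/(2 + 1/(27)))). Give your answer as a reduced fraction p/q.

Build up convergents one term at a time:
a_0 = 58: 58/1
a_1 = 2: 117/2
a_2 = 1: 175/3
a_3 = 2: 467/8
a_4 = 27: 12784/219

12784/219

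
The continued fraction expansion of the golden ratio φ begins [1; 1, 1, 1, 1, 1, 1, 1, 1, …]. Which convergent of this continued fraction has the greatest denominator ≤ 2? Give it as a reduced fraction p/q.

a_0 = 1: 1/1  (≤ bound)
a_1 = 1: 2/1  (≤ bound)
a_2 = 1: 3/2  (≤ bound)
a_3 = 1: 5/3  (> 2, stop)

3/2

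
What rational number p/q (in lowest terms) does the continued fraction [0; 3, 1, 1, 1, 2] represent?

a_0 = 0: 0/1
a_1 = 3: 1/3
a_2 = 1: 1/4
a_3 = 1: 2/7
a_4 = 1: 3/11
a_5 = 2: 8/29

8/29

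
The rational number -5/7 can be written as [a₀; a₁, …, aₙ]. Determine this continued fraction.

[-1; 3, 2]

-5 ÷ 7 → quotient -1, remainder 2
7 ÷ 2 → quotient 3, remainder 1
2 ÷ 1 → quotient 2, remainder 0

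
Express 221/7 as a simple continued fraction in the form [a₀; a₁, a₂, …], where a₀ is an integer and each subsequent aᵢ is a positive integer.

[31; 1, 1, 3]

221 = 31·7 + 4, so a_0 = 31
7 = 1·4 + 3, so a_1 = 1
4 = 1·3 + 1, so a_2 = 1
3 = 3·1 + 0, so a_3 = 3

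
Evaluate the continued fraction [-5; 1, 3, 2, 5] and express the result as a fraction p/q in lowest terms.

-207/49

a_0 = -5: -5/1
a_1 = 1: -4/1
a_2 = 3: -17/4
a_3 = 2: -38/9
a_4 = 5: -207/49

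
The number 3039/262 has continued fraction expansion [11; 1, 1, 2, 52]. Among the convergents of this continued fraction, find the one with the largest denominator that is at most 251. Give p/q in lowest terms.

58/5

a_0 = 11: 11/1  (≤ bound)
a_1 = 1: 12/1  (≤ bound)
a_2 = 1: 23/2  (≤ bound)
a_3 = 2: 58/5  (≤ bound)
a_4 = 52: 3039/262  (> 251, stop)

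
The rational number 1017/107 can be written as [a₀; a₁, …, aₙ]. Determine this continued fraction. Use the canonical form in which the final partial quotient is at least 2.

[9; 1, 1, 53]

Apply division with remainder until the remainder is 0:
1017 ÷ 107 → quotient 9, remainder 54
107 ÷ 54 → quotient 1, remainder 53
54 ÷ 53 → quotient 1, remainder 1
53 ÷ 1 → quotient 53, remainder 0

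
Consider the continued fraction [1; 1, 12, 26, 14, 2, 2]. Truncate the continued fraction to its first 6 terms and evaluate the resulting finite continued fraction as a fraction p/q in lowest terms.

18958/9857

Start with 2.
14 + 1/(2/1) = 14 + 1/2 = 29/2
26 + 1/(29/2) = 26 + 2/29 = 756/29
12 + 1/(756/29) = 12 + 29/756 = 9101/756
1 + 1/(9101/756) = 1 + 756/9101 = 9857/9101
1 + 1/(9857/9101) = 1 + 9101/9857 = 18958/9857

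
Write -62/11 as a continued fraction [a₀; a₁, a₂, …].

-62 ÷ 11 → quotient -6, remainder 4
11 ÷ 4 → quotient 2, remainder 3
4 ÷ 3 → quotient 1, remainder 1
3 ÷ 1 → quotient 3, remainder 0

[-6; 2, 1, 3]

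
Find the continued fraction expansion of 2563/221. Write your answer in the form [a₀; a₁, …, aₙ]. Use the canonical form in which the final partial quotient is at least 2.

[11; 1, 1, 2, 14, 3]

2563 ÷ 221 → quotient 11, remainder 132
221 ÷ 132 → quotient 1, remainder 89
132 ÷ 89 → quotient 1, remainder 43
89 ÷ 43 → quotient 2, remainder 3
43 ÷ 3 → quotient 14, remainder 1
3 ÷ 1 → quotient 3, remainder 0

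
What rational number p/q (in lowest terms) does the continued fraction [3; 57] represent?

172/57

a_0 = 3: 3/1
a_1 = 57: 172/57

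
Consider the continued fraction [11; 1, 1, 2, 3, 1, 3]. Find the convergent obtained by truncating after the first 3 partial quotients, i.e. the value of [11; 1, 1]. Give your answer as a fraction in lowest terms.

Start with 1.
1 + 1/(1/1) = 1 + 1/1 = 2/1
11 + 1/(2/1) = 11 + 1/2 = 23/2

23/2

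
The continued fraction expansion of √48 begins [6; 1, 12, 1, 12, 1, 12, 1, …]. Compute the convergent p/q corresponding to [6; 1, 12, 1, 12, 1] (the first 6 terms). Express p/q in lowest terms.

Start with 1.
12 + 1/(1/1) = 12 + 1/1 = 13/1
1 + 1/(13/1) = 1 + 1/13 = 14/13
12 + 1/(14/13) = 12 + 13/14 = 181/14
1 + 1/(181/14) = 1 + 14/181 = 195/181
6 + 1/(195/181) = 6 + 181/195 = 1351/195

1351/195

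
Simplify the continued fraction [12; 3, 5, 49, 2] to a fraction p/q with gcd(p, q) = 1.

19577/1590

Build up convergents one term at a time:
a_0 = 12: 12/1
a_1 = 3: 37/3
a_2 = 5: 197/16
a_3 = 49: 9690/787
a_4 = 2: 19577/1590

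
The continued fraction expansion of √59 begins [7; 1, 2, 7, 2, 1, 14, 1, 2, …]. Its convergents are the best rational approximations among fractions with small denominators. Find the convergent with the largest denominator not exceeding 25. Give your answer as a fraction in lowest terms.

List convergents until the denominator exceeds the bound:
a_0 = 7: 7/1  (≤ bound)
a_1 = 1: 8/1  (≤ bound)
a_2 = 2: 23/3  (≤ bound)
a_3 = 7: 169/22  (≤ bound)
a_4 = 2: 361/47  (> 25, stop)

169/22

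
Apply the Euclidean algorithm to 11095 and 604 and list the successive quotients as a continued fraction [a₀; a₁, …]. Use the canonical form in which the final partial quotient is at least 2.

Apply division with remainder until the remainder is 0:
⌊11095/604⌋ = 18, remainder 223
⌊604/223⌋ = 2, remainder 158
⌊223/158⌋ = 1, remainder 65
⌊158/65⌋ = 2, remainder 28
⌊65/28⌋ = 2, remainder 9
⌊28/9⌋ = 3, remainder 1
⌊9/1⌋ = 9, remainder 0

[18; 2, 1, 2, 2, 3, 9]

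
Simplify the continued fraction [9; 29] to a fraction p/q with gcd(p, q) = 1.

262/29

Start with 29.
9 + 1/(29/1) = 9 + 1/29 = 262/29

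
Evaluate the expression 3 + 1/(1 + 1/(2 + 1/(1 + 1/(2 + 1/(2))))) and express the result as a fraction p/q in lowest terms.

97/26

Use the convergent recurrence hₖ = aₖ·hₖ₋₁ + hₖ₋₂ (and likewise for the denominators kₖ):
a_0 = 3: 3/1
a_1 = 1: 4/1
a_2 = 2: 11/3
a_3 = 1: 15/4
a_4 = 2: 41/11
a_5 = 2: 97/26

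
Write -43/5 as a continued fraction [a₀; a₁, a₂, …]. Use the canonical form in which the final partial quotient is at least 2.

[-9; 2, 2]

Apply division with remainder until the remainder is 0:
-43 ÷ 5 → quotient -9, remainder 2
5 ÷ 2 → quotient 2, remainder 1
2 ÷ 1 → quotient 2, remainder 0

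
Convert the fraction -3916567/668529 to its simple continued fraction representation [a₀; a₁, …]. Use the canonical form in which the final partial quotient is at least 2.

-3916567 = -6·668529 + 94607, so a_0 = -6
668529 = 7·94607 + 6280, so a_1 = 7
94607 = 15·6280 + 407, so a_2 = 15
6280 = 15·407 + 175, so a_3 = 15
407 = 2·175 + 57, so a_4 = 2
175 = 3·57 + 4, so a_5 = 3
57 = 14·4 + 1, so a_6 = 14
4 = 4·1 + 0, so a_7 = 4

[-6; 7, 15, 15, 2, 3, 14, 4]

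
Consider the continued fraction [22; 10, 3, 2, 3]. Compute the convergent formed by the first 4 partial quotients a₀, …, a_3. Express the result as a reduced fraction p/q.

1591/72

Work from the innermost term outward:
Start with 2.
3 + 1/(2/1) = 3 + 1/2 = 7/2
10 + 1/(7/2) = 10 + 2/7 = 72/7
22 + 1/(72/7) = 22 + 7/72 = 1591/72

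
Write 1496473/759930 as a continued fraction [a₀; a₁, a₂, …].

1496473 = 1·759930 + 736543, so a_0 = 1
759930 = 1·736543 + 23387, so a_1 = 1
736543 = 31·23387 + 11546, so a_2 = 31
23387 = 2·11546 + 295, so a_3 = 2
11546 = 39·295 + 41, so a_4 = 39
295 = 7·41 + 8, so a_5 = 7
41 = 5·8 + 1, so a_6 = 5
8 = 8·1 + 0, so a_7 = 8

[1; 1, 31, 2, 39, 7, 5, 8]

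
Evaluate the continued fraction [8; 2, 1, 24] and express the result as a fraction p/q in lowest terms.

617/74

Collapse the nested fraction from the inside out:
Start with 24.
1 + 1/(24/1) = 1 + 1/24 = 25/24
2 + 1/(25/24) = 2 + 24/25 = 74/25
8 + 1/(74/25) = 8 + 25/74 = 617/74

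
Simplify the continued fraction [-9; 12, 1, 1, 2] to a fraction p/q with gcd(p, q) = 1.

-562/63

a_0 = -9: -9/1
a_1 = 12: -107/12
a_2 = 1: -116/13
a_3 = 1: -223/25
a_4 = 2: -562/63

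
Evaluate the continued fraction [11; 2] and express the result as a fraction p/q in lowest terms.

23/2

a_0 = 11: 11/1
a_1 = 2: 23/2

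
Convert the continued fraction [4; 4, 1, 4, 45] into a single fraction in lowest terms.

a_0 = 4: 4/1
a_1 = 4: 17/4
a_2 = 1: 21/5
a_3 = 4: 101/24
a_4 = 45: 4566/1085

4566/1085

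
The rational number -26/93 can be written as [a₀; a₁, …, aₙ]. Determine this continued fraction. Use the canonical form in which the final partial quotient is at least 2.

[-1; 1, 2, 1, 1, 2, 1, 3]

Run the Euclidean algorithm, recording each quotient:
-26 = -1·93 + 67, so a_0 = -1
93 = 1·67 + 26, so a_1 = 1
67 = 2·26 + 15, so a_2 = 2
26 = 1·15 + 11, so a_3 = 1
15 = 1·11 + 4, so a_4 = 1
11 = 2·4 + 3, so a_5 = 2
4 = 1·3 + 1, so a_6 = 1
3 = 3·1 + 0, so a_7 = 3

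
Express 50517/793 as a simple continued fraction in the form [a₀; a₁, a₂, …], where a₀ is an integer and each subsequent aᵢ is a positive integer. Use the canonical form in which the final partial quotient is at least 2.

50517 ÷ 793 → quotient 63, remainder 558
793 ÷ 558 → quotient 1, remainder 235
558 ÷ 235 → quotient 2, remainder 88
235 ÷ 88 → quotient 2, remainder 59
88 ÷ 59 → quotient 1, remainder 29
59 ÷ 29 → quotient 2, remainder 1
29 ÷ 1 → quotient 29, remainder 0

[63; 1, 2, 2, 1, 2, 29]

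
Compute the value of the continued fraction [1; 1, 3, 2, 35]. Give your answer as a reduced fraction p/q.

567/319

a_0 = 1: 1/1
a_1 = 1: 2/1
a_2 = 3: 7/4
a_3 = 2: 16/9
a_4 = 35: 567/319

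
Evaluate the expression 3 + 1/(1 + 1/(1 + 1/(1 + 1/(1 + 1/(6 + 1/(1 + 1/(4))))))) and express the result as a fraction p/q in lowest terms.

667/185

Starting at the tail and folding back:
Start with 4.
1 + 1/(4/1) = 1 + 1/4 = 5/4
6 + 1/(5/4) = 6 + 4/5 = 34/5
1 + 1/(34/5) = 1 + 5/34 = 39/34
1 + 1/(39/34) = 1 + 34/39 = 73/39
1 + 1/(73/39) = 1 + 39/73 = 112/73
1 + 1/(112/73) = 1 + 73/112 = 185/112
3 + 1/(185/112) = 3 + 112/185 = 667/185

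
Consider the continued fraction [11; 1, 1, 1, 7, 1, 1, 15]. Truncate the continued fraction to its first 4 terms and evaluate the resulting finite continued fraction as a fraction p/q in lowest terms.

35/3

Start with 1.
1 + 1/(1/1) = 1 + 1/1 = 2/1
1 + 1/(2/1) = 1 + 1/2 = 3/2
11 + 1/(3/2) = 11 + 2/3 = 35/3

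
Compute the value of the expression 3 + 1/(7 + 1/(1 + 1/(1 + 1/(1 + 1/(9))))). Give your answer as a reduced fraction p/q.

Build up convergents one term at a time:
a_0 = 3: 3/1
a_1 = 7: 22/7
a_2 = 1: 25/8
a_3 = 1: 47/15
a_4 = 1: 72/23
a_5 = 9: 695/222

695/222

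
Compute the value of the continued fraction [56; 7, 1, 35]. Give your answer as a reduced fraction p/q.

16108/287

Compute successive convergents:
a_0 = 56: 56/1
a_1 = 7: 393/7
a_2 = 1: 449/8
a_3 = 35: 16108/287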